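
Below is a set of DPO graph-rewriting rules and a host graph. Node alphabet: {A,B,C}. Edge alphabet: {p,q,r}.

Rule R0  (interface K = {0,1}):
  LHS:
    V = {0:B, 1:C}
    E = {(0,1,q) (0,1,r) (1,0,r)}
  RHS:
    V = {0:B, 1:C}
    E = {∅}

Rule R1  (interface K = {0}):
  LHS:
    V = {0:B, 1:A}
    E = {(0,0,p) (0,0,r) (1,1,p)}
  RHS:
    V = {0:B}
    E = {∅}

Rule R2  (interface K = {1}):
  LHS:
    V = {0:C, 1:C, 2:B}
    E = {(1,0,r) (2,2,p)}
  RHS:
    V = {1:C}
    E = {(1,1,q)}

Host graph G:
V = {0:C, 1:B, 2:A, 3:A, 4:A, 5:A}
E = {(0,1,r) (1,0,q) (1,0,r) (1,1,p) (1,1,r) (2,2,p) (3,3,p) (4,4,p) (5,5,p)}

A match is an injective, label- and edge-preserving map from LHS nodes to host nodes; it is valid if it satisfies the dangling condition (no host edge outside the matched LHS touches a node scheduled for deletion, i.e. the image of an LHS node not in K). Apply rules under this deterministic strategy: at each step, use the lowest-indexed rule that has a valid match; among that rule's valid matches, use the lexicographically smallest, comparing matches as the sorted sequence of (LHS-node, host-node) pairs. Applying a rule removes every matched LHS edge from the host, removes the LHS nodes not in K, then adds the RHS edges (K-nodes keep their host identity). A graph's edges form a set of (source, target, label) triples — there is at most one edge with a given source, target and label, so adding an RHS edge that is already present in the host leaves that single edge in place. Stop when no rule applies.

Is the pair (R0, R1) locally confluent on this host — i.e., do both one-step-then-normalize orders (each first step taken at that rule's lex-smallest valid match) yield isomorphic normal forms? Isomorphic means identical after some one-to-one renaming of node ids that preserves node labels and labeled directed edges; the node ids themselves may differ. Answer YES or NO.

branch R0-first: apply at {0↦1, 1↦0} → |E|=6, then 1 more step(s) → NF |V|=5 |E|=3 V={0:C, 1:B, 3:A, 4:A, 5:A} E=3-p->3 4-p->4 5-p->5
branch R1-first: apply at {0↦1, 1↦2} → |E|=6, then 1 more step(s) → NF |V|=5 |E|=3 V={0:C, 1:B, 3:A, 4:A, 5:A} E=3-p->3 4-p->4 5-p->5
graphs isomorphic (equal up to label-preserving node renaming)

Answer: YES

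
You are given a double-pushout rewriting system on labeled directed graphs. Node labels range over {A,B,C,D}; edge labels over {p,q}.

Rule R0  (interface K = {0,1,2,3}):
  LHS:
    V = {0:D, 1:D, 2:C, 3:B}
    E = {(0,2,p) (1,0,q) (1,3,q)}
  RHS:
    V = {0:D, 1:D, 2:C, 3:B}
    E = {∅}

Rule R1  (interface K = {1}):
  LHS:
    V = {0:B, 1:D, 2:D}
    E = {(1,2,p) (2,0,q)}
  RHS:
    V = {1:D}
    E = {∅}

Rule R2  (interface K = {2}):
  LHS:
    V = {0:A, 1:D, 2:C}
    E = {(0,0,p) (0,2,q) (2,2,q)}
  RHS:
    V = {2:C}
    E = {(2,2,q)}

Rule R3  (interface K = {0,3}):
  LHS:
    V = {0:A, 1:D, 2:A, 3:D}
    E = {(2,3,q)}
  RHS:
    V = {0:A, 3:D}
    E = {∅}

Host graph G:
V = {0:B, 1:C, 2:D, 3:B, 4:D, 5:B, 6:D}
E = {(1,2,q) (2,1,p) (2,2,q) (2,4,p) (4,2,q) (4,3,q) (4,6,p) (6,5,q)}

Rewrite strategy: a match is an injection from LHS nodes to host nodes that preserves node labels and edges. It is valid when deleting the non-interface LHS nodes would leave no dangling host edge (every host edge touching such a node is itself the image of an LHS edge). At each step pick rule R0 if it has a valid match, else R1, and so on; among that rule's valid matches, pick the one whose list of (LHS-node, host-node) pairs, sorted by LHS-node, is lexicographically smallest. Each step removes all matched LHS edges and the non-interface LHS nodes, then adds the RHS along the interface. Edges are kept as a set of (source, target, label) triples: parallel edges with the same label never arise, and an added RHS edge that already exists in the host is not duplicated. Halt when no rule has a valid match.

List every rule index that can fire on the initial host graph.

R0: 1 valid match — {0↦2, 1↦4, 2↦1, 3↦3}
R1: 1 valid match — {0↦5, 1↦4, 2↦6}
R2: no valid match — LHS pattern not found
R3: no valid match — LHS pattern not found

Answer: [R0,R1]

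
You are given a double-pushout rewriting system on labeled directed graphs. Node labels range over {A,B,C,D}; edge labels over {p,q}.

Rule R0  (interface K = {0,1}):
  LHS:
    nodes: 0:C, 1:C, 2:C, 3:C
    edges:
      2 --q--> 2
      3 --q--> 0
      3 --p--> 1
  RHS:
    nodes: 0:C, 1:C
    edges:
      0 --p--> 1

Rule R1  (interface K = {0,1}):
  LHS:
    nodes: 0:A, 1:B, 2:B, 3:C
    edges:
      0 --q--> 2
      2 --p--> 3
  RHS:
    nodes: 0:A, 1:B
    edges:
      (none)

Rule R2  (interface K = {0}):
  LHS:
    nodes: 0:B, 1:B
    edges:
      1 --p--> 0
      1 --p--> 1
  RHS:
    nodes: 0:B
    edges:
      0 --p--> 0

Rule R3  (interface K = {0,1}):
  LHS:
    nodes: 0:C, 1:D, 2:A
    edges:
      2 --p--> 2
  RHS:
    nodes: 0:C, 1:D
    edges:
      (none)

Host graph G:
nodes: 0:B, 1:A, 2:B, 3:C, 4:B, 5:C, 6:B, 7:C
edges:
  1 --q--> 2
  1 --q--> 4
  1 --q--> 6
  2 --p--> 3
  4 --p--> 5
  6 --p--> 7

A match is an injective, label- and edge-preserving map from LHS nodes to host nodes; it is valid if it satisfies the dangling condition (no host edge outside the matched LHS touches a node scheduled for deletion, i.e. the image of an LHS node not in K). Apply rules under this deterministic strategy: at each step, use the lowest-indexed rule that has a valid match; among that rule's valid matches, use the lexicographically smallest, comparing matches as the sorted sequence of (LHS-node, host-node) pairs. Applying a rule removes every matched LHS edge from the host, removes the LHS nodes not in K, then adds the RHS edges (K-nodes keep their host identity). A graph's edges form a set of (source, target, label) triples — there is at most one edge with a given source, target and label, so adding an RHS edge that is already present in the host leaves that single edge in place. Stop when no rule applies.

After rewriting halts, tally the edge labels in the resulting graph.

Answer: (no edges)

Derivation:
initial: |V|=8 |E|=6  E = 1-q->2 1-q->4 1-q->6 2-p->3 4-p->5 6-p->7
step 1: apply R1 at {0↦1, 1↦0, 2↦2, 3↦3}  → |V|=6 |E|=4  E = 1-q->4 1-q->6 4-p->5 6-p->7
step 2: apply R1 at {0↦1, 1↦0, 2↦4, 3↦5}  → |V|=4 |E|=2  E = 1-q->6 6-p->7
step 3: apply R1 at {0↦1, 1↦0, 2↦6, 3↦7}  → |V|=2 |E|=0  E = ∅
halt: no rule applies after step 3
NF edges: []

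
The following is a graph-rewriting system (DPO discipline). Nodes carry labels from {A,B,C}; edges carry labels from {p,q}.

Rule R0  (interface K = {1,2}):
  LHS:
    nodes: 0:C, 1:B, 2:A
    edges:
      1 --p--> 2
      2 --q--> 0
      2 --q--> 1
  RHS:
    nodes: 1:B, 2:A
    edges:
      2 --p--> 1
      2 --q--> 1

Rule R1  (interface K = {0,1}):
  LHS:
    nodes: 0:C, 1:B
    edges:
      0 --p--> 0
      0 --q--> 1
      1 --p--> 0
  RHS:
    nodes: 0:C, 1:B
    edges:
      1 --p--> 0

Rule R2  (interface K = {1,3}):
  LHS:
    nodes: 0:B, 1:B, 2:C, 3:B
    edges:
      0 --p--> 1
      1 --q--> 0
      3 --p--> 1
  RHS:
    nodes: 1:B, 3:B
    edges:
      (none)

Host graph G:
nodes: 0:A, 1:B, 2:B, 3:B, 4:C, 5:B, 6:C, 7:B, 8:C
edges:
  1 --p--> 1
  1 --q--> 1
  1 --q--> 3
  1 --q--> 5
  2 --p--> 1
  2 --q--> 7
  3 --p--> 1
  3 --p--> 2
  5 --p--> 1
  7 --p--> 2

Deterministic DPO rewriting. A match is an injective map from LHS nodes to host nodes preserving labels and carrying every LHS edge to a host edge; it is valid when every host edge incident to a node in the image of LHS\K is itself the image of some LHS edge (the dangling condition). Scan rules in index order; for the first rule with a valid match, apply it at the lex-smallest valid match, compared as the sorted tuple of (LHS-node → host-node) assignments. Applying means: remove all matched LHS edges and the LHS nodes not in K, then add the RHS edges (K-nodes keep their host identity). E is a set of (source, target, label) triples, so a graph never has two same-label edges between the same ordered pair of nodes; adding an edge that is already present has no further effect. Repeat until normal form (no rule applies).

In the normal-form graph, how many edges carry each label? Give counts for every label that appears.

Answer: p:2 q:2

Rewrite trace:
start.  V:9 E:10  edges: 1-p->1 1-q->1 1-q->3 1-q->5 2-p->1 2-q->7 3-p->1 3-p->2 5-p->1 7-p->2
1. fire R2 via {0↦5, 1↦1, 2↦4, 3↦2}  →  V:7 E:7  edges: 1-p->1 1-q->1 1-q->3 2-q->7 3-p->1 3-p->2 7-p->2
2. fire R2 via {0↦7, 1↦2, 2↦6, 3↦3}  →  V:5 E:4  edges: 1-p->1 1-q->1 1-q->3 3-p->1
final graph: no rule applies after step 2
NF edges: [(1, 1, 'p'), (1, 1, 'q'), (1, 3, 'q'), (3, 1, 'p')]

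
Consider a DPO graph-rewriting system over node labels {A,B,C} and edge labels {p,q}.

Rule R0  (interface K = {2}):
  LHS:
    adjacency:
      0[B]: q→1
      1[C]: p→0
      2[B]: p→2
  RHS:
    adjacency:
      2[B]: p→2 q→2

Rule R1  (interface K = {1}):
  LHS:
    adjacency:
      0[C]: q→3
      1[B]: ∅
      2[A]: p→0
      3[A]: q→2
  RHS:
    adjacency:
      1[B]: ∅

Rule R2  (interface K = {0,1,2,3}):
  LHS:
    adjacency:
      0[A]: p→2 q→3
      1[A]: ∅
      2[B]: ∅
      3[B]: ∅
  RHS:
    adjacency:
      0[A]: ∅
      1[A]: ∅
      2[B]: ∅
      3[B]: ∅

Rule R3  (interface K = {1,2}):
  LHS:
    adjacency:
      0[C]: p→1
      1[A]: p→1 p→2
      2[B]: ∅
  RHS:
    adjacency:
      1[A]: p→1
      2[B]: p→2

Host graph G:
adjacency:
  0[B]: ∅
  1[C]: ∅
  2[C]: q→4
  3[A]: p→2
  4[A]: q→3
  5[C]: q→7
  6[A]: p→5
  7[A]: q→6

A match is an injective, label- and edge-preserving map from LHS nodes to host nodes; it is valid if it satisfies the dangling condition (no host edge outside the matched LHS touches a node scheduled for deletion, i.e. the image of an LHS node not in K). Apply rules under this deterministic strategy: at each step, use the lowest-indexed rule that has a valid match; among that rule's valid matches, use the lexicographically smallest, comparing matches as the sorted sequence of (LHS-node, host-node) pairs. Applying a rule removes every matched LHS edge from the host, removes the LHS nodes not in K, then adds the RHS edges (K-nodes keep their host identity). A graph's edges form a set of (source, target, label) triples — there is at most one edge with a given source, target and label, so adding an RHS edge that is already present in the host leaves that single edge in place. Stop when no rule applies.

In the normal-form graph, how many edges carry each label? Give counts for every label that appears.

initial: |V|=8 |E|=6  E = 2-q->4 3-p->2 4-q->3 5-q->7 6-p->5 7-q->6
step 1: apply R1 at {0↦2, 1↦0, 2↦3, 3↦4}  → |V|=5 |E|=3  E = 5-q->7 6-p->5 7-q->6
step 2: apply R1 at {0↦5, 1↦0, 2↦6, 3↦7}  → |V|=2 |E|=0  E = ∅
normal form: no rule applies after step 2
NF edges: []

Answer: (no edges)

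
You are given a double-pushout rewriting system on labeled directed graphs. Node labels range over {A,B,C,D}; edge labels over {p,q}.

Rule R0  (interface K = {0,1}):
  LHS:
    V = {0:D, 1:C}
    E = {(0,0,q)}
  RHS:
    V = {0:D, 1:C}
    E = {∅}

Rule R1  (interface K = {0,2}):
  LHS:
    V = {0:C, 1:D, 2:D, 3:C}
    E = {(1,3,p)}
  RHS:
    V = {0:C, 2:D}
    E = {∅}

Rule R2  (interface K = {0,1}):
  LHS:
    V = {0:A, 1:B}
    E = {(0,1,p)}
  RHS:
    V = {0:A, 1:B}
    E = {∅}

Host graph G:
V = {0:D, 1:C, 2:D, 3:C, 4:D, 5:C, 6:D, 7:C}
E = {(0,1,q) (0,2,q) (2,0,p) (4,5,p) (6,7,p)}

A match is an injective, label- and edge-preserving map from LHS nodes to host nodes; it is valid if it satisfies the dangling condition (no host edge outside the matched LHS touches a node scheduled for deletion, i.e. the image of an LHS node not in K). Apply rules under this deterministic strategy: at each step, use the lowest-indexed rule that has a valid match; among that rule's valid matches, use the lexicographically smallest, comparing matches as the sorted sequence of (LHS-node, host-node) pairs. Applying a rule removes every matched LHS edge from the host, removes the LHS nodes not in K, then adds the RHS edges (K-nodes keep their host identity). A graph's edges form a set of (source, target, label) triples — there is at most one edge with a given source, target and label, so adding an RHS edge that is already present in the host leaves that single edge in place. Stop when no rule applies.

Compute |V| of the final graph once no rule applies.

Answer: 4

Derivation:
[0] host  ⇒  8 nodes, 5 edges  {0-q->1 0-q->2 2-p->0 4-p->5 6-p->7}
[1] R1 @ {0↦1, 1↦4, 2↦0, 3↦5}  ⇒  6 nodes, 4 edges  {0-q->1 0-q->2 2-p->0 6-p->7}
[2] R1 @ {0↦1, 1↦6, 2↦0, 3↦7}  ⇒  4 nodes, 3 edges  {0-q->1 0-q->2 2-p->0}
final graph: no rule applies after step 2
NF nodes: {0:D, 1:C, 2:D, 3:C}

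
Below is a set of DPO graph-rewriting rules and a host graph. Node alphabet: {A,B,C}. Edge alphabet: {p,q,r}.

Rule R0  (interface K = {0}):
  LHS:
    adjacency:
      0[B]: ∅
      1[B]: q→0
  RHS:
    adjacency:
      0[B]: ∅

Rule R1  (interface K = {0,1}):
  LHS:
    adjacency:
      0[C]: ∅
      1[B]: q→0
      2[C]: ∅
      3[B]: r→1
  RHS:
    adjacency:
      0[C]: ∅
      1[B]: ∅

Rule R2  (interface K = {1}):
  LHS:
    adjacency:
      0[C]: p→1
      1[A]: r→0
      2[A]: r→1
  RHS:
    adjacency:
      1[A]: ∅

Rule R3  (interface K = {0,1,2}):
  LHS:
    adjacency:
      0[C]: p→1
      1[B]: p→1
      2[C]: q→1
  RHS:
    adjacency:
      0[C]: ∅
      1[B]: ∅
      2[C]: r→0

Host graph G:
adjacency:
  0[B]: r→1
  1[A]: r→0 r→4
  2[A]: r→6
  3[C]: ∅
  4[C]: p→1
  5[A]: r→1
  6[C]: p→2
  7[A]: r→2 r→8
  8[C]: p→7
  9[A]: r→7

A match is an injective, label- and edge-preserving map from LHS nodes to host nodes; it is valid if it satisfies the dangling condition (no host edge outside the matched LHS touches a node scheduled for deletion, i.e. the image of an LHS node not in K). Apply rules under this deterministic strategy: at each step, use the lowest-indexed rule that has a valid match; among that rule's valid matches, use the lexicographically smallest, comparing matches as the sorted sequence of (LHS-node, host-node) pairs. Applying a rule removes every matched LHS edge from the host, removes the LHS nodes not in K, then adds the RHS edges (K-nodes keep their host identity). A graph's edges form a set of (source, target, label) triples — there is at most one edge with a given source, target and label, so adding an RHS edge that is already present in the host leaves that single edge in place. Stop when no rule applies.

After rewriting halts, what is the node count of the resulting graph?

start.  V:10 E:11  edges: 0-r->1 1-r->0 1-r->4 2-r->6 4-p->1 5-r->1 6-p->2 7-r->2 7-r->8 8-p->7 9-r->7
1. fire R2 via {0↦4, 1↦1, 2↦5}  →  V:8 E:8  edges: 0-r->1 1-r->0 2-r->6 6-p->2 7-r->2 7-r->8 8-p->7 9-r->7
2. fire R2 via {0↦8, 1↦7, 2↦9}  →  V:6 E:5  edges: 0-r->1 1-r->0 2-r->6 6-p->2 7-r->2
3. fire R2 via {0↦6, 1↦2, 2↦7}  →  V:4 E:2  edges: 0-r->1 1-r->0
final graph: no rule applies after step 3
NF nodes: {0:B, 1:A, 2:A, 3:C}

Answer: 4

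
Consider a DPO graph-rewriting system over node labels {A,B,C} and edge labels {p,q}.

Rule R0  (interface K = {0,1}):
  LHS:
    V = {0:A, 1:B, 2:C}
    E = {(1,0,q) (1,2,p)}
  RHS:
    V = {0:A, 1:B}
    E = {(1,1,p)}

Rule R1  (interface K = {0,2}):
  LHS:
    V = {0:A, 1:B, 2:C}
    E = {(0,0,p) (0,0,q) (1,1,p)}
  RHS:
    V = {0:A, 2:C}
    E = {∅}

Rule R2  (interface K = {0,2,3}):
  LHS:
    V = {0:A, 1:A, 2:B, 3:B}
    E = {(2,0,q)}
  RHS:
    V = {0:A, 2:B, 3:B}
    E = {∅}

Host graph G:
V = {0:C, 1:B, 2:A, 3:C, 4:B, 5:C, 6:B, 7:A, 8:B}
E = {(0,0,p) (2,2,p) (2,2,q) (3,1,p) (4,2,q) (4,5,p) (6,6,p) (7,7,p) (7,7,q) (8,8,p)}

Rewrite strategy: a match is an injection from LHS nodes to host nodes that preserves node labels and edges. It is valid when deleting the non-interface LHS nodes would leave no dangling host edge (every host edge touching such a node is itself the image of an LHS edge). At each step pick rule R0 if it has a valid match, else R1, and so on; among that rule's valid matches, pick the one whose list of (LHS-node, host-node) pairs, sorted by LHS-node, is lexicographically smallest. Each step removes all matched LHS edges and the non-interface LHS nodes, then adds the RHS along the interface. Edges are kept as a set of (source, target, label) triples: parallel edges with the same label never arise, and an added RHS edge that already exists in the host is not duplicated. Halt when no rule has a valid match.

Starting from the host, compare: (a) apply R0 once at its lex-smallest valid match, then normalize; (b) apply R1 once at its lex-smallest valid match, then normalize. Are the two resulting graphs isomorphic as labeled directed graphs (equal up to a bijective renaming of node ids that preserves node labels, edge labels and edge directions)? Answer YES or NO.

Answer: YES

Steps:
branch R0-first: apply at {0↦2, 1↦4, 2↦5} → |E|=9, then 2 more step(s) → NF |V|=6 |E|=3 V={0:C, 1:B, 2:A, 3:C, 7:A, 8:B} E=0-p->0 3-p->1 8-p->8
branch R1-first: apply at {0↦2, 1↦6, 2↦0} → |E|=7, then 2 more step(s) → NF |V|=6 |E|=3 V={0:C, 1:B, 2:A, 3:C, 7:A, 8:B} E=0-p->0 3-p->1 8-p->8
graphs isomorphic (equal up to label-preserving node renaming)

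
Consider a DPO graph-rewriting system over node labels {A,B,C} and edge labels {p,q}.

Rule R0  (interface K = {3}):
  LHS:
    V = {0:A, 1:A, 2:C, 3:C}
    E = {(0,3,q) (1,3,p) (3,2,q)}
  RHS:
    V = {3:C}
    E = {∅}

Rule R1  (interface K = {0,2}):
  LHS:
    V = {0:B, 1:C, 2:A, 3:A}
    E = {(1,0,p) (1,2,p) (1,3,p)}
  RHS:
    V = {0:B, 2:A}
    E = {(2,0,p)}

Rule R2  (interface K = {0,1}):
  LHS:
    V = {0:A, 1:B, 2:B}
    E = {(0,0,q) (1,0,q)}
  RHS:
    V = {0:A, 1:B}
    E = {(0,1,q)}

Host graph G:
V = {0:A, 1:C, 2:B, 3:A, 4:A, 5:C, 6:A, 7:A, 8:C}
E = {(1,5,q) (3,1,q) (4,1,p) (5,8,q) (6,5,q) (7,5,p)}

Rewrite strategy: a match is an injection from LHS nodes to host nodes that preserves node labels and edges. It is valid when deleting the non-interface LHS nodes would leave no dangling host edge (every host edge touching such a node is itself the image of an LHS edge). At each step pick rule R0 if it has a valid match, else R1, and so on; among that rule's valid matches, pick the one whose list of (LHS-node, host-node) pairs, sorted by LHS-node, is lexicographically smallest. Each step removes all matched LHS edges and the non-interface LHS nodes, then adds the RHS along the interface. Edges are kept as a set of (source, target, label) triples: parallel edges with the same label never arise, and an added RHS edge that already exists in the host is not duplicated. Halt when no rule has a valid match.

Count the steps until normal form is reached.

initial: |V|=9 |E|=6  E = 1-q->5 3-q->1 4-p->1 5-q->8 6-q->5 7-p->5
step 1: apply R0 at {0↦6, 1↦7, 2↦8, 3↦5}  → |V|=6 |E|=3  E = 1-q->5 3-q->1 4-p->1
step 2: apply R0 at {0↦3, 1↦4, 2↦5, 3↦1}  → |V|=3 |E|=0  E = ∅
normal form: no rule applies after step 2

Answer: 2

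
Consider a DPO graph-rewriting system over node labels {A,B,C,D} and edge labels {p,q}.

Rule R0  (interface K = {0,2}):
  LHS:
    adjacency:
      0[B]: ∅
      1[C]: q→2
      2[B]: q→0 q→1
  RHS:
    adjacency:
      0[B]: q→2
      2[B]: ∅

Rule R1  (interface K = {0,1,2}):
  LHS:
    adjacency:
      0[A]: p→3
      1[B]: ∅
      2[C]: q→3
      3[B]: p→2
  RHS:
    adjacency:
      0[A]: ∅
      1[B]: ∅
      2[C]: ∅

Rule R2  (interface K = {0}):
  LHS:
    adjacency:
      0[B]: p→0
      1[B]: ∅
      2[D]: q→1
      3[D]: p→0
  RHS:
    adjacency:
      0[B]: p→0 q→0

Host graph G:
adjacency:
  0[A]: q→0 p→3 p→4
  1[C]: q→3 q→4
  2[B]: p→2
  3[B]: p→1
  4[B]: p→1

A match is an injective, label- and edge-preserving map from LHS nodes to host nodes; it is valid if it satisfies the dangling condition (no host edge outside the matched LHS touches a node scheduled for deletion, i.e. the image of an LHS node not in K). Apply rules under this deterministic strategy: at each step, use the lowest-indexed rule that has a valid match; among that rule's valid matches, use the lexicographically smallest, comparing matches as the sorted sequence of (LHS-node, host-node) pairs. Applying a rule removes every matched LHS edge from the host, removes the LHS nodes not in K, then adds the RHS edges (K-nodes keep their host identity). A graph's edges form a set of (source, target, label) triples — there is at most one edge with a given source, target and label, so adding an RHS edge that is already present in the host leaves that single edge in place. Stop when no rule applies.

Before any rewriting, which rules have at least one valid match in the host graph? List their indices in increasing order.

R0: no valid match — LHS pattern not found
R1: 4 valid matches — {0↦0, 1↦2, 2↦1, 3↦3}, {0↦0, 1↦2, 2↦1, 3↦4}, {0↦0, 1↦3, 2↦1, 3↦4} (+1 more)
R2: no valid match — LHS pattern not found

Answer: [R1]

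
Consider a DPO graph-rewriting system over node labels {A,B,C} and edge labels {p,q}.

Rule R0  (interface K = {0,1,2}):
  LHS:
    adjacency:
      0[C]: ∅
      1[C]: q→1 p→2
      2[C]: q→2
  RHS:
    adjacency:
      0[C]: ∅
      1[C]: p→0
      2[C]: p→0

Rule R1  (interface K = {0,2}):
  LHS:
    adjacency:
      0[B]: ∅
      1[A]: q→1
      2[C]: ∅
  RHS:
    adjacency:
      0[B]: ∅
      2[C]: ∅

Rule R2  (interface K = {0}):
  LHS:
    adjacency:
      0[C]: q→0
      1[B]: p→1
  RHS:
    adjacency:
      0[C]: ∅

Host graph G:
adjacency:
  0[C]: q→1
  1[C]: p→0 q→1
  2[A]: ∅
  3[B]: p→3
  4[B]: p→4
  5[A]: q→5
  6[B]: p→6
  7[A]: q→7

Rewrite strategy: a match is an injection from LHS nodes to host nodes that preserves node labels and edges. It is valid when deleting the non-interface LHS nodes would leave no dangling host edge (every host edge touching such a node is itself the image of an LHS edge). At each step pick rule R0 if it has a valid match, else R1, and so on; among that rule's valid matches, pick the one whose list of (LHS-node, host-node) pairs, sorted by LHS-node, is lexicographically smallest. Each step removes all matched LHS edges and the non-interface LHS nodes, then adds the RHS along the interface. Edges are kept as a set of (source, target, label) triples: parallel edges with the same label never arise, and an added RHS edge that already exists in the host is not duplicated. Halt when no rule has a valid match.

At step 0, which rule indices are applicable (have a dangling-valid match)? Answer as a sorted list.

Answer: [R1,R2]

Steps:
R0: no valid match — LHS pattern not found
R1: 12 valid matches — {0↦3, 1↦5, 2↦0}, {0↦3, 1↦5, 2↦1}, {0↦3, 1↦7, 2↦0} (+9 more)
R2: 3 valid matches — {0↦1, 1↦3}, {0↦1, 1↦4}, {0↦1, 1↦6}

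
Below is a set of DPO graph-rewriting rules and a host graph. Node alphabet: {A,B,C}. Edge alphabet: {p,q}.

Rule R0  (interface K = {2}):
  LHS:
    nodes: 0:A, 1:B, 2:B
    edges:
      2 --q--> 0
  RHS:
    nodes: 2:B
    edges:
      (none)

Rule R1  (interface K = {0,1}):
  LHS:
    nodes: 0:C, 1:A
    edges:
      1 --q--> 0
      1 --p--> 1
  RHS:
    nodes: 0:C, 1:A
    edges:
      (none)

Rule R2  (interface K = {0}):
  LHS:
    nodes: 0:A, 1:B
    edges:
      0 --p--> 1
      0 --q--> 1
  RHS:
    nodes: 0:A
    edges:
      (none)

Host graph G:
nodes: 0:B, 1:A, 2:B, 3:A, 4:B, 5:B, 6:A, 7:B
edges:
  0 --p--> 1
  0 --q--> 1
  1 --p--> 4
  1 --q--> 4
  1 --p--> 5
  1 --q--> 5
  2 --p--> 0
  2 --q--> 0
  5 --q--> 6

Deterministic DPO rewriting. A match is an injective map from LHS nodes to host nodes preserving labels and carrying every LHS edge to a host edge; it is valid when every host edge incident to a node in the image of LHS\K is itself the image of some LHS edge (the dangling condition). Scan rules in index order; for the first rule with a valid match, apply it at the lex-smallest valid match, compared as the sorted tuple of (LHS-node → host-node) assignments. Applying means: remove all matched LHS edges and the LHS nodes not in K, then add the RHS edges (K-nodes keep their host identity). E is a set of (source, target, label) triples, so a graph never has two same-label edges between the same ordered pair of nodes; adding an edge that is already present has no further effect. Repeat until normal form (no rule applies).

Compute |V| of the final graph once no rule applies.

[0] host  ⇒  8 nodes, 9 edges  {0-p->1 0-q->1 1-p->4 1-q->4 1-p->5 1-q->5 2-p->0 2-q->0 5-q->6}
[1] R0 @ {0↦6, 1↦7, 2↦5}  ⇒  6 nodes, 8 edges  {0-p->1 0-q->1 1-p->4 1-q->4 1-p->5 1-q->5 2-p->0 2-q->0}
[2] R2 @ {0↦1, 1↦4}  ⇒  5 nodes, 6 edges  {0-p->1 0-q->1 1-p->5 1-q->5 2-p->0 2-q->0}
[3] R2 @ {0↦1, 1↦5}  ⇒  4 nodes, 4 edges  {0-p->1 0-q->1 2-p->0 2-q->0}
halt: no rule applies after step 3
NF nodes: {0:B, 1:A, 2:B, 3:A}

Answer: 4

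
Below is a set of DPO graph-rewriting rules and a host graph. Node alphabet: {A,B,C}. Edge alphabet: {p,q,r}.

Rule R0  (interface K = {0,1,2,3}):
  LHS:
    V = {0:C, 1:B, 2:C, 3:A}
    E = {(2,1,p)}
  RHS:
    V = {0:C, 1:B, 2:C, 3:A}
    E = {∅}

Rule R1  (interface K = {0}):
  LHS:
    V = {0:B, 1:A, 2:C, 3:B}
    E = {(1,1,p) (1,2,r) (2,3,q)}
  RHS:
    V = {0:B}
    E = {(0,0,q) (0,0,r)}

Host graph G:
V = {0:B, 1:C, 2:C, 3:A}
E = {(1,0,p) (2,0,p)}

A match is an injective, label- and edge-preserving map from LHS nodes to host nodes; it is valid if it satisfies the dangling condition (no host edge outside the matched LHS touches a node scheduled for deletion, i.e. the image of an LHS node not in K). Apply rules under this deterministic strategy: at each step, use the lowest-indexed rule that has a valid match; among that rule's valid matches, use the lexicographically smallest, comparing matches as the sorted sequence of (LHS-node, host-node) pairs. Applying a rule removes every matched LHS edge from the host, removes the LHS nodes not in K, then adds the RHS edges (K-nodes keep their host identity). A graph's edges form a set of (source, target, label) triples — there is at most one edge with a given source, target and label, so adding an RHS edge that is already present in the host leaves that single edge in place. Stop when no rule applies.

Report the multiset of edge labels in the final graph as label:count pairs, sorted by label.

Answer: (no edges)

Steps:
initial: |V|=4 |E|=2  E = 1-p->0 2-p->0
step 1: apply R0 at {0↦1, 1↦0, 2↦2, 3↦3}  → |V|=4 |E|=1  E = 1-p->0
step 2: apply R0 at {0↦2, 1↦0, 2↦1, 3↦3}  → |V|=4 |E|=0  E = ∅
final graph: no rule applies after step 2
NF edges: []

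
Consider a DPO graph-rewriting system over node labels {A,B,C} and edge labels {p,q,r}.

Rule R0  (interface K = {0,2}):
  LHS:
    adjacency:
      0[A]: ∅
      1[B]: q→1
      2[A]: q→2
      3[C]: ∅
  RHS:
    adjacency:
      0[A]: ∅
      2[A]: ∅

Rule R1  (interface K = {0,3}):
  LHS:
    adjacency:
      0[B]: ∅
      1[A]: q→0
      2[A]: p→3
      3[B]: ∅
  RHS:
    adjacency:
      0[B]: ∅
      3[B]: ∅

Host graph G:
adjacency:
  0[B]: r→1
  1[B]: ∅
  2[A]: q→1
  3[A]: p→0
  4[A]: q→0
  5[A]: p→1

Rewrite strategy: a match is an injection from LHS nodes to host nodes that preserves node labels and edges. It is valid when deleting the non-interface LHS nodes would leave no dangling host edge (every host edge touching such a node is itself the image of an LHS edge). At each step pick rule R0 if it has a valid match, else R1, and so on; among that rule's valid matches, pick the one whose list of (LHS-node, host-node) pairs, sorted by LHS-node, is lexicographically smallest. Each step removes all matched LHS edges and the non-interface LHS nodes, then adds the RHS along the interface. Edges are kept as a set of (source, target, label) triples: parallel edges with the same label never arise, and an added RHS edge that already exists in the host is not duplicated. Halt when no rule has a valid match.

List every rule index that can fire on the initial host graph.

R0: no valid match — LHS pattern not found
R1: 2 valid matches — {0↦0, 1↦4, 2↦5, 3↦1}, {0↦1, 1↦2, 2↦3, 3↦0}

Answer: [R1]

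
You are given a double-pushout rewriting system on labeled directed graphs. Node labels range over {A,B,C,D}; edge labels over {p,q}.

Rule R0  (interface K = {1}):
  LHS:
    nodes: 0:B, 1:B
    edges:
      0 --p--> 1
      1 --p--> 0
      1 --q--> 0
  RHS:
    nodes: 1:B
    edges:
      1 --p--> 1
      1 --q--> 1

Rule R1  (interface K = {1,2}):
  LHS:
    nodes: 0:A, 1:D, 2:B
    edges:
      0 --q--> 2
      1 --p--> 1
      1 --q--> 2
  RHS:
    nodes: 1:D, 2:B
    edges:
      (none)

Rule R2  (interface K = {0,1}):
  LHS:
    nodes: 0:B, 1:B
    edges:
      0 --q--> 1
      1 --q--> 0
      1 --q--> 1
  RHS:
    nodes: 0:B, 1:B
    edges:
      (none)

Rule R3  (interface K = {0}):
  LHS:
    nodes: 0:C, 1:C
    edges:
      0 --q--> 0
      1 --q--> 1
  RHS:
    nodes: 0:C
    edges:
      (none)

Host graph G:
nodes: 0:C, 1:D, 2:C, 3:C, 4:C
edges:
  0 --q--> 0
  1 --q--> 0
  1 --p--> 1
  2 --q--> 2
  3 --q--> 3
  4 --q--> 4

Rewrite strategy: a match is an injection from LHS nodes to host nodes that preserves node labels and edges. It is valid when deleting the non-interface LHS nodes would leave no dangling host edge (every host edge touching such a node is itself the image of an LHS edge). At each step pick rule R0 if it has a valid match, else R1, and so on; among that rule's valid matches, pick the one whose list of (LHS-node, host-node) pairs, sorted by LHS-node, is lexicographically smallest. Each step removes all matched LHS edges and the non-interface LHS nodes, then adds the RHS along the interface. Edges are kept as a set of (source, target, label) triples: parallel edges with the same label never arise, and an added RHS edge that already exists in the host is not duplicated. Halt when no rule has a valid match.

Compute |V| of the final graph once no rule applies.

[0] host  ⇒  5 nodes, 6 edges  {0-q->0 1-q->0 1-p->1 2-q->2 3-q->3 4-q->4}
[1] R3 @ {0↦0, 1↦2}  ⇒  4 nodes, 4 edges  {1-q->0 1-p->1 3-q->3 4-q->4}
[2] R3 @ {0↦3, 1↦4}  ⇒  3 nodes, 2 edges  {1-q->0 1-p->1}
normal form: no rule applies after step 2
NF nodes: {0:C, 1:D, 3:C}

Answer: 3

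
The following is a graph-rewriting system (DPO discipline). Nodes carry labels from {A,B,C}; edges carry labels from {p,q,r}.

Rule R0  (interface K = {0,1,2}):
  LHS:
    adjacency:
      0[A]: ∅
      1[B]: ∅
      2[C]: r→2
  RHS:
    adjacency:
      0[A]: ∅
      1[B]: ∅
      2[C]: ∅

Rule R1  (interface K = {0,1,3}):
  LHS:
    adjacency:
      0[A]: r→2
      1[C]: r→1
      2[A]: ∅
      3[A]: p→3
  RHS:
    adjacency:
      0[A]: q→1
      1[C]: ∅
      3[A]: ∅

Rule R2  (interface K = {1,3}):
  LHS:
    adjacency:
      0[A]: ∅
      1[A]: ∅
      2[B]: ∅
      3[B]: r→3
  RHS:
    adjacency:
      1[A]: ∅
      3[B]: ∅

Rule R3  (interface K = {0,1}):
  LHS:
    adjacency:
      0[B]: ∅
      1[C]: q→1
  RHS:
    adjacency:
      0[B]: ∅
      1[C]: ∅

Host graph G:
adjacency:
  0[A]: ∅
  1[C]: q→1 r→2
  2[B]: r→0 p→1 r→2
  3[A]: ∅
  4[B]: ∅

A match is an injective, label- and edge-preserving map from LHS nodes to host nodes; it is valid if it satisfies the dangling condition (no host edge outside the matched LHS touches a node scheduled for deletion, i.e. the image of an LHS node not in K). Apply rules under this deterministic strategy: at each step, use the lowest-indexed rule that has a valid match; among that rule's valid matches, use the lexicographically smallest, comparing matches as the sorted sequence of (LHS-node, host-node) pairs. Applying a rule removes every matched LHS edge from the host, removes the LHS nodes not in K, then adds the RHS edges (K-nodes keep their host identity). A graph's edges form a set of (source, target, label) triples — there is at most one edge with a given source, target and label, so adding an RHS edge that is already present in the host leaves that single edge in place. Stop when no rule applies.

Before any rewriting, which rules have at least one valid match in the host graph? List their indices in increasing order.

Answer: [R2,R3]

Rewrite trace:
R0: no valid match — LHS pattern not found
R1: no valid match — LHS pattern not found
R2: 1 valid match — {0↦3, 1↦0, 2↦4, 3↦2}
R3: 2 valid matches — {0↦2, 1↦1}, {0↦4, 1↦1}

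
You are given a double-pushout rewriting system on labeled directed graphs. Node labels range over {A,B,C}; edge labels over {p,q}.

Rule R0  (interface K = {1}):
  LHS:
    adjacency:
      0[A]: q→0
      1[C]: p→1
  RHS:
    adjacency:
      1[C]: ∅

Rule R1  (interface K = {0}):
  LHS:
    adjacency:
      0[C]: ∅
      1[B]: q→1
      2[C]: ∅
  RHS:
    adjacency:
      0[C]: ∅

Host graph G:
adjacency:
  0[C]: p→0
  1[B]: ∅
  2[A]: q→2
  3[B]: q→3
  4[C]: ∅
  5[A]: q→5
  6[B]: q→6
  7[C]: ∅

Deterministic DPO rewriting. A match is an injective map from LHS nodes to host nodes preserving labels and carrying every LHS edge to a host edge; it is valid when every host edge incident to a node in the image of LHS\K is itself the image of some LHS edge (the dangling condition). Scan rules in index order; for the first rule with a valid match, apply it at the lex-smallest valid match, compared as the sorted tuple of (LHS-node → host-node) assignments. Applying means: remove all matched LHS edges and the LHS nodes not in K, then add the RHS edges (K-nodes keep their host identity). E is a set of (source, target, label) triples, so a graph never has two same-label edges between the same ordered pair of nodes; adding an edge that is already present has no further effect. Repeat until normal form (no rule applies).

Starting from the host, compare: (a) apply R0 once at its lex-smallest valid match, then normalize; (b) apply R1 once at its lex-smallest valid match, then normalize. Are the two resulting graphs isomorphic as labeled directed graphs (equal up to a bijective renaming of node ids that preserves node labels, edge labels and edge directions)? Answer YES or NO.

branch R0-first: apply at {0↦2, 1↦0} → |E|=3, then 2 more step(s) → NF |V|=3 |E|=1 V={0:C, 1:B, 5:A} E=5-q->5
branch R1-first: apply at {0↦0, 1↦3, 2↦4} → |E|=4, then 2 more step(s) → NF |V|=3 |E|=1 V={0:C, 1:B, 5:A} E=5-q->5
graphs isomorphic (equal up to label-preserving node renaming)

Answer: YES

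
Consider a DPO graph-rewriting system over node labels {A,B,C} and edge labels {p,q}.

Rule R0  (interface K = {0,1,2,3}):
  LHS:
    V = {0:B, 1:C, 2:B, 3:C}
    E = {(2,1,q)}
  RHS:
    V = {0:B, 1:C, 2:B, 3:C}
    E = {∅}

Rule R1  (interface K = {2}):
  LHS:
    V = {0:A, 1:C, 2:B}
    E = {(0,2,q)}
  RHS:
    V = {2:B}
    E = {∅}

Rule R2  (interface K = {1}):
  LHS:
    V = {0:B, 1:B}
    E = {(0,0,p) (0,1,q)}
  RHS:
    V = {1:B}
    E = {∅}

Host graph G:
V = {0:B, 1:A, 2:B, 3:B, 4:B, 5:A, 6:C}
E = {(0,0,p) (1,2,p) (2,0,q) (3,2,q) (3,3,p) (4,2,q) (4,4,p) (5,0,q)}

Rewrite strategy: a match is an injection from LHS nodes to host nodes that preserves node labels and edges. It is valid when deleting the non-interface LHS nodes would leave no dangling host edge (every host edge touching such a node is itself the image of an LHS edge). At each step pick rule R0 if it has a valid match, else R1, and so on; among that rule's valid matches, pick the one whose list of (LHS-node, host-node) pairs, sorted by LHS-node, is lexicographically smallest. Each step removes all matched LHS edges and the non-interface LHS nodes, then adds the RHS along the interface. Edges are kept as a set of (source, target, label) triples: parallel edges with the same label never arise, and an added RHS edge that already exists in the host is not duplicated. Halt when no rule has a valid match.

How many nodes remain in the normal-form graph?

[0] host  ⇒  7 nodes, 8 edges  {0-p->0 1-p->2 2-q->0 3-q->2 3-p->3 4-q->2 4-p->4 5-q->0}
[1] R1 @ {0↦5, 1↦6, 2↦0}  ⇒  5 nodes, 7 edges  {0-p->0 1-p->2 2-q->0 3-q->2 3-p->3 4-q->2 4-p->4}
[2] R2 @ {0↦3, 1↦2}  ⇒  4 nodes, 5 edges  {0-p->0 1-p->2 2-q->0 4-q->2 4-p->4}
[3] R2 @ {0↦4, 1↦2}  ⇒  3 nodes, 3 edges  {0-p->0 1-p->2 2-q->0}
final graph: no rule applies after step 3
NF nodes: {0:B, 1:A, 2:B}

Answer: 3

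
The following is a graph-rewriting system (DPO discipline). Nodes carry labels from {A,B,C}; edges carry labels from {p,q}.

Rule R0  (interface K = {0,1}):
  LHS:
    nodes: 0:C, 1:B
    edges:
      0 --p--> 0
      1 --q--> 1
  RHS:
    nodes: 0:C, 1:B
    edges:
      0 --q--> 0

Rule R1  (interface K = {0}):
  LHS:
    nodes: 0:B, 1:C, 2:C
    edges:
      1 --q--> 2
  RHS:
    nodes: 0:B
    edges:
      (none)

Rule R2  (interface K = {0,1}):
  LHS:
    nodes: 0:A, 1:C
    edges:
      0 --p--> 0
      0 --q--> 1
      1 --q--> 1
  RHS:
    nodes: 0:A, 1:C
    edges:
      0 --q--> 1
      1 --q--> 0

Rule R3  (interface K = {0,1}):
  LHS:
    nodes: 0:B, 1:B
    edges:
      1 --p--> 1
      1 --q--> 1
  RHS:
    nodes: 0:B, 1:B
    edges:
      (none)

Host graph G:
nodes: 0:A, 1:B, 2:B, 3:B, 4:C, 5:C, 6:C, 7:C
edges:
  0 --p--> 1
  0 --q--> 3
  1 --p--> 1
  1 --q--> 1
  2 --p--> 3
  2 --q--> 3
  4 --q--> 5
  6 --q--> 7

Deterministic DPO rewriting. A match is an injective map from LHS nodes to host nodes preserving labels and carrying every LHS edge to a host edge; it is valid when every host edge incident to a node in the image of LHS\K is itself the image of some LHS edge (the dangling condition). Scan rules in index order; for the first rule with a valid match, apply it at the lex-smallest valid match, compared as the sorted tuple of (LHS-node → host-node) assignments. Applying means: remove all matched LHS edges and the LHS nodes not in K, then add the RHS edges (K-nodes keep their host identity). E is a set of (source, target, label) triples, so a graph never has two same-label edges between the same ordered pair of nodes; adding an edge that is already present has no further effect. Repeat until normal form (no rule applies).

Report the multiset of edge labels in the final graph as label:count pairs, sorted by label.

start.  V:8 E:8  edges: 0-p->1 0-q->3 1-p->1 1-q->1 2-p->3 2-q->3 4-q->5 6-q->7
1. fire R1 via {0↦1, 1↦4, 2↦5}  →  V:6 E:7  edges: 0-p->1 0-q->3 1-p->1 1-q->1 2-p->3 2-q->3 6-q->7
2. fire R1 via {0↦1, 1↦6, 2↦7}  →  V:4 E:6  edges: 0-p->1 0-q->3 1-p->1 1-q->1 2-p->3 2-q->3
3. fire R3 via {0↦2, 1↦1}  →  V:4 E:4  edges: 0-p->1 0-q->3 2-p->3 2-q->3
normal form: no rule applies after step 3
NF edges: [(0, 1, 'p'), (0, 3, 'q'), (2, 3, 'p'), (2, 3, 'q')]

Answer: p:2 q:2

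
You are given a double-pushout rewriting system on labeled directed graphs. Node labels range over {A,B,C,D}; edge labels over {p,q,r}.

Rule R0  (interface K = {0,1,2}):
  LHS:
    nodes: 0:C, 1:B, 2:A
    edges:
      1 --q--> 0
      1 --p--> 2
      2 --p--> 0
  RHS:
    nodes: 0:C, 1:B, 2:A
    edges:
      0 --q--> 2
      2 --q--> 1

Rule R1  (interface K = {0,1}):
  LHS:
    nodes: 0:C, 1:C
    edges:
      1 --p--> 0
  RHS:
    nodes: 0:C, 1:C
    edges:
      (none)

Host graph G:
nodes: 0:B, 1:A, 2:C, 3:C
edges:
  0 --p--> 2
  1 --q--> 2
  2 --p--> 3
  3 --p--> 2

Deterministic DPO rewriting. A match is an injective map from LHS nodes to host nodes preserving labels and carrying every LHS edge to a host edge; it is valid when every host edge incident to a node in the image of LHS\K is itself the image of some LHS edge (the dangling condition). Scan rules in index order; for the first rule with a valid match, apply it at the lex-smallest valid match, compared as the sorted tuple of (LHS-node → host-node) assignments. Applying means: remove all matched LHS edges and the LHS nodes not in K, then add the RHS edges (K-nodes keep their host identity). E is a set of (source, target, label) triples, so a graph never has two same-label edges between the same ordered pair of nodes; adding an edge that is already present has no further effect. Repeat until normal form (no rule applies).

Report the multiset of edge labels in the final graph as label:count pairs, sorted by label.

start.  V:4 E:4  edges: 0-p->2 1-q->2 2-p->3 3-p->2
1. fire R1 via {0↦2, 1↦3}  →  V:4 E:3  edges: 0-p->2 1-q->2 2-p->3
2. fire R1 via {0↦3, 1↦2}  →  V:4 E:2  edges: 0-p->2 1-q->2
normal form: no rule applies after step 2
NF edges: [(0, 2, 'p'), (1, 2, 'q')]

Answer: p:1 q:1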